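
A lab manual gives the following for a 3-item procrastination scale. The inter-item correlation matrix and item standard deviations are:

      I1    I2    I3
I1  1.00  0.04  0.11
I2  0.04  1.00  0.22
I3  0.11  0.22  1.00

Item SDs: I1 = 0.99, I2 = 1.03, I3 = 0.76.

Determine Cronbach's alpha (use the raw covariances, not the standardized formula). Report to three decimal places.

Cronbach's alpha = 0.276

Σσ²ᵢ = 0.99² + 1.03² + 0.76² = 2.6186
Covariances σ_ij = r_ij · s_i · s_j:
  σ(I1,I2) = 0.04 × 0.99 × 1.03 = 0.0408
  σ(I1,I3) = 0.11 × 0.99 × 0.76 = 0.0828
  σ(I2,I3) = 0.22 × 1.03 × 0.76 = 0.1722
σ²_T = Σσ²ᵢ + 2·Σσ_ij = 2.6186 + 2 × 0.2958 = 3.2102
α = (3/2)·(1 − 2.6186/3.2102) = 0.276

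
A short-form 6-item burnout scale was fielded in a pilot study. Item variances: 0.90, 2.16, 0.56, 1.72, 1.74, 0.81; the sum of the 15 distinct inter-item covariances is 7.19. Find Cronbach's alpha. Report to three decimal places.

sum of item variances = 0.90 + 2.16 + 0.56 + 1.72 + 1.74 + 0.81 = 7.89
Sum of distinct covariances = 7.19
σ²_T = sum of item variances + 2·Σcov = 7.89 + 2 × 7.19 = 22.27
α = (6/5)·(1 − 7.89/22.27) = 0.775

α = 0.775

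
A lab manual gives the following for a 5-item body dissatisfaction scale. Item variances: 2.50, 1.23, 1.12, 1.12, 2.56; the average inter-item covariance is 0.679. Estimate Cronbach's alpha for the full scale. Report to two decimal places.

ΣVar(i) = 2.50 + 1.23 + 1.12 + 1.12 + 2.56 = 8.53
Sum of the 10 distinct covariances = 10 × 0.679 = 6.790
σ²_total = ΣVar(i) + 2·Σcov = 8.53 + 2 × 6.790 = 22.110
α = (5/4)·(1 − 8.53/22.110) = 0.77

α = 0.77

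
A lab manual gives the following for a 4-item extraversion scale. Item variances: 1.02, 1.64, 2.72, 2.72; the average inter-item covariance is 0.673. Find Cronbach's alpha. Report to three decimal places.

sum of item variances = 1.02 + 1.64 + 2.72 + 2.72 = 8.10
Sum of the 6 distinct covariances = 6 × 0.673 = 4.038
Var(T) = sum of item variances + 2·Σcov = 8.10 + 2 × 4.038 = 16.176
α = (4/3)·(1 − 8.10/16.176) = 0.666

α = 0.666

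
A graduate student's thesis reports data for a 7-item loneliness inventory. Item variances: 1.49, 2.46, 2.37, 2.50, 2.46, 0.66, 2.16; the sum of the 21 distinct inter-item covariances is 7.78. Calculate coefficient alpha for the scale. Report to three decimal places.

ΣVar(i) = 1.49 + 2.46 + 2.37 + 2.50 + 2.46 + 0.66 + 2.16 = 14.10
Sum of distinct covariances = 7.78
Var(T) = ΣVar(i) + 2·Σcov = 14.10 + 2 × 7.78 = 29.66
α = (7/6)·(1 − 14.10/29.66) = 0.612

α = 0.612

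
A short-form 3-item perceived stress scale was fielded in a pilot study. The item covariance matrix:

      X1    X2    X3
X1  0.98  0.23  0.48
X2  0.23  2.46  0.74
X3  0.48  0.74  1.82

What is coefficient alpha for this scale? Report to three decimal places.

α = 0.533

Σσᵢ² = 0.98 + 2.46 + 1.82 = 5.26
Sum of the distinct covariances = 1.45
σ²_total = 5.26 + 2 × 1.45 = 8.16
α = (k/(k−1))·(1 − Σσᵢ²/σ²_total) = (3/2)·(1 − 5.26/8.16) = 0.533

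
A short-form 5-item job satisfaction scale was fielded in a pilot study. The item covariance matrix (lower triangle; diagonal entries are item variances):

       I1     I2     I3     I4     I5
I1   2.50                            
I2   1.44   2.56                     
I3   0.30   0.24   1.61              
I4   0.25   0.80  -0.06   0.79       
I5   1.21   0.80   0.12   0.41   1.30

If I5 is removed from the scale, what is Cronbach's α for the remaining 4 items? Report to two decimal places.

Remaining items: I1, I2, I3, I4 (k = 4).
Σσᵢ² = 2.50 + 2.56 + 1.61 + 0.79 = 7.46
Var(T) = 7.46 + 2 × 2.97 = 13.40
α (item deleted) = (4/3)·(1 − 7.46/13.40) = 0.59

Cronbach's α = 0.59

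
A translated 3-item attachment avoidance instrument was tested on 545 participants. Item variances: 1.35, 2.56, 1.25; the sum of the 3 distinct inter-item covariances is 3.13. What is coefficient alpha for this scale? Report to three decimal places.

ΣVar(i) = 1.35 + 2.56 + 1.25 = 5.16
Sum of distinct covariances = 3.13
σ²_T = ΣVar(i) + 2·Σcov = 5.16 + 2 × 3.13 = 11.42
α = (3/2)·(1 − 5.16/11.42) = 0.822

α = 0.822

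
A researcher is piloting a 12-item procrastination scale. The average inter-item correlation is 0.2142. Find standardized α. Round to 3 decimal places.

α = 0.766

Standardized α = k·r̄ / (1 + (k−1)·r̄) = 12 × 0.2142 / (1 + 11 × 0.2142)
  = 2.5704 / 3.3562 = 0.766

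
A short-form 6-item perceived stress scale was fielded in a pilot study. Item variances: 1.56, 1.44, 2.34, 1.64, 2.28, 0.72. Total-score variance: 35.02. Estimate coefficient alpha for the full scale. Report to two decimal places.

coefficient alpha = 0.86

Σσ²ᵢ = 1.56 + 1.44 + 2.34 + 1.64 + 2.28 + 0.72 = 9.98
α = (k/(k−1))·(1 − Σσ²ᵢ/total variance) = (6/5)·(1 − 9.98/35.02) = 0.86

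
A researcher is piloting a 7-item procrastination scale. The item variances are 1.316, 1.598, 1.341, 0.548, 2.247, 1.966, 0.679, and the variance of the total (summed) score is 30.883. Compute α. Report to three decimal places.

sum of item variances = 1.316 + 1.598 + 1.341 + 0.548 + 2.247 + 1.966 + 0.679 = 9.695
α = (k/(k−1))·(1 − sum of item variances/σ²_total) = (7/6)·(1 − 9.695/30.883) = 0.800

α = 0.800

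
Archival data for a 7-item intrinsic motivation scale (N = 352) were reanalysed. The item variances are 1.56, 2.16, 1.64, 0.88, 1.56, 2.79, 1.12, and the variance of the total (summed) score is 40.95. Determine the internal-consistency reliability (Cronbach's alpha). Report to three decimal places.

Σσ²ᵢ = 1.56 + 2.16 + 1.64 + 0.88 + 1.56 + 2.79 + 1.12 = 11.71
α = (k/(k−1))·(1 − Σσ²ᵢ/σ²_T) = (7/6)·(1 − 11.71/40.95) = 0.833

Cronbach's alpha = 0.833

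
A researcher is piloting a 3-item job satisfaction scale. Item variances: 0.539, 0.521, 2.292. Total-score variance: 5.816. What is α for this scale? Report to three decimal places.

Σσᵢ² = 0.539 + 0.521 + 2.292 = 3.352
α = (k/(k−1))·(1 − Σσᵢ²/σ²_total) = (3/2)·(1 − 3.352/5.816) = 0.635

α = 0.635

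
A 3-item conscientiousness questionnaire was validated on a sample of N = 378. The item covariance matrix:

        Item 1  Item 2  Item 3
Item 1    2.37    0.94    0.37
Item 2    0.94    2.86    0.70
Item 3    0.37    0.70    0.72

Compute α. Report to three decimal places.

ΣVar(i) = 2.37 + 2.86 + 0.72 = 5.95
Σ_{i<j} σ_ij = 2.01
Var(T) = 5.95 + 2 × 2.01 = 9.97
α = (k/(k−1))·(1 − ΣVar(i)/Var(T)) = (3/2)·(1 − 5.95/9.97) = 0.605

α = 0.605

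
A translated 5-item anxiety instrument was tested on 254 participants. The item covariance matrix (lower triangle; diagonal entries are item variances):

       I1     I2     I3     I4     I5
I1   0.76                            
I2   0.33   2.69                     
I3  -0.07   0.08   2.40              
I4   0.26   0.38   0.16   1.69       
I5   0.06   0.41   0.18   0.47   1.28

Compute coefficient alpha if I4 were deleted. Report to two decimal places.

coefficient alpha = 0.29

Remaining items: I1, I2, I3, I5 (k = 4).
Σσᵢ² = 0.76 + 2.69 + 2.40 + 1.28 = 7.13
σ²_T = 7.13 + 2 × 0.99 = 9.11
α (item deleted) = (4/3)·(1 − 7.13/9.11) = 0.29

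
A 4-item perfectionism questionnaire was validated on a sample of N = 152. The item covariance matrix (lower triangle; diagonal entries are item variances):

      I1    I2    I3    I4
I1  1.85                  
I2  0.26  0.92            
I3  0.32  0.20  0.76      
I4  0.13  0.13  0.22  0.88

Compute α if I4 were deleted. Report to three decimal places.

Remaining items: I1, I2, I3 (k = 3).
Σσᵢ² = 1.85 + 0.92 + 0.76 = 3.53
total variance = 3.53 + 2 × 0.78 = 5.09
α (item deleted) = (3/2)·(1 − 3.53/5.09) = 0.460

α = 0.460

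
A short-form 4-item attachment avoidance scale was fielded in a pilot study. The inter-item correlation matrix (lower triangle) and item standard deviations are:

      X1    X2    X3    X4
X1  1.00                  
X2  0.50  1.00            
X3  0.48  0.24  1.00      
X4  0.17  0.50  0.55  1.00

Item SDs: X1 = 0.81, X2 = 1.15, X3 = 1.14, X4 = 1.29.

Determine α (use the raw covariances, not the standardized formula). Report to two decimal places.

α = 0.73

Σσ²ᵢ = 0.81² + 1.15² + 1.14² + 1.29² = 4.9423
Covariances σ_ij = r_ij · s_i · s_j:
  σ(X1,X2) = 0.50 × 0.81 × 1.15 = 0.4657
  σ(X1,X3) = 0.48 × 0.81 × 1.14 = 0.4432
  σ(X1,X4) = 0.17 × 0.81 × 1.29 = 0.1776
  σ(X2,X3) = 0.24 × 1.15 × 1.14 = 0.3146
  σ(X2,X4) = 0.50 × 1.15 × 1.29 = 0.7417
  σ(X3,X4) = 0.55 × 1.14 × 1.29 = 0.8088
σ²_T = Σσ²ᵢ + 2·Σσ_ij = 4.9423 + 2 × 2.9516 = 10.8455
α = (4/3)·(1 − 4.9423/10.8455) = 0.73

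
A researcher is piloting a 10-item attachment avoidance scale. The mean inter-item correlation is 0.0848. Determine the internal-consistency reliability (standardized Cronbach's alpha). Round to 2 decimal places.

α = 0.48

Standardized α = k·r̄ / (1 + (k−1)·r̄) = 10 × 0.0848 / (1 + 9 × 0.0848)
  = 0.8480 / 1.7632 = 0.48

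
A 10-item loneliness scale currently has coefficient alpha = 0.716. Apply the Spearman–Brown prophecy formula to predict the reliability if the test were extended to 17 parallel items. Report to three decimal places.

Length factor m = 17/10 = 1.7000
α' = m·α / (1 + (m−1)·α)
   = 17/10 × 0.716 / (1 + (17/10 − 1) × 0.716)
   = 1.2172 / 1.5012 = 0.811

predicted reliability = 0.811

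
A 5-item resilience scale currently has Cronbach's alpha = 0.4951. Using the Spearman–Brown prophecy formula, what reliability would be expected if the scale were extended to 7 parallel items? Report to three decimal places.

Length factor m = 7/5 = 1.4000
α' = m·α / (1 + (m−1)·α)
   = 7/5 × 0.4951 / (1 + (7/5 − 1) × 0.4951)
   = 0.6931 / 1.1980 = 0.579

predicted reliability = 0.579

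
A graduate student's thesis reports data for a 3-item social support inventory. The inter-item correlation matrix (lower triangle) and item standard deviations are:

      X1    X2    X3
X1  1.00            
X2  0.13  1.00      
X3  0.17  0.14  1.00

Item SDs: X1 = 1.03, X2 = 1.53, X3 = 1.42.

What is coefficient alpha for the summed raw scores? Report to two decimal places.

Σσ²ᵢ = 1.03² + 1.53² + 1.42² = 5.4182
Covariances σ_ij = r_ij · s_i · s_j:
  σ(X1,X2) = 0.13 × 1.03 × 1.53 = 0.2049
  σ(X1,X3) = 0.17 × 1.03 × 1.42 = 0.2486
  σ(X2,X3) = 0.14 × 1.53 × 1.42 = 0.3042
σ²_T = Σσ²ᵢ + 2·Σσ_ij = 5.4182 + 2 × 0.7577 = 6.9336
α = (3/2)·(1 − 5.4182/6.9336) = 0.33

α = 0.33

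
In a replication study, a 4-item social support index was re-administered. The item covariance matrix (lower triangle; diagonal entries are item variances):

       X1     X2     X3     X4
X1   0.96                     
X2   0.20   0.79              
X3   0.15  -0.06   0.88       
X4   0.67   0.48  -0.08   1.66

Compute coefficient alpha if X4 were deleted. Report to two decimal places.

Remaining items: X1, X2, X3 (k = 3).
sum of item variances = 0.96 + 0.79 + 0.88 = 2.63
total variance = 2.63 + 2 × 0.29 = 3.21
α (item deleted) = (3/2)·(1 − 2.63/3.21) = 0.27

coefficient alpha = 0.27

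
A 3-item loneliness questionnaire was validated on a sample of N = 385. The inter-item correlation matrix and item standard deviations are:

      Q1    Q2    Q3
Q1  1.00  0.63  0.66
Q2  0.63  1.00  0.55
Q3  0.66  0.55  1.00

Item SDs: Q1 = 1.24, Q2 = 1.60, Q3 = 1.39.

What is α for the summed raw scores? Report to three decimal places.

Σσ²ᵢ = 1.24² + 1.60² + 1.39² = 6.0297
Covariances σ_ij = r_ij · s_i · s_j:
  σ(Q1,Q2) = 0.63 × 1.24 × 1.60 = 1.2499
  σ(Q1,Q3) = 0.66 × 1.24 × 1.39 = 1.1376
  σ(Q2,Q3) = 0.55 × 1.60 × 1.39 = 1.2232
σ²_T = Σσ²ᵢ + 2·Σσ_ij = 6.0297 + 2 × 3.6107 = 13.2511
α = (3/2)·(1 − 6.0297/13.2511) = 0.817

α = 0.817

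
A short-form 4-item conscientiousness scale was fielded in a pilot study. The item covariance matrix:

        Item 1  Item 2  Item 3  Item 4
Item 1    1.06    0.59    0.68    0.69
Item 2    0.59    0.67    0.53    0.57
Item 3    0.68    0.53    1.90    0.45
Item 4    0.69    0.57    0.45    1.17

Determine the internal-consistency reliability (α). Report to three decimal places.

α = 0.792

Σσᵢ² = 1.06 + 0.67 + 1.90 + 1.17 = 4.80
Sum of the distinct covariances = 3.51
σ²_T = 4.80 + 2 × 3.51 = 11.82
α = (k/(k−1))·(1 − Σσᵢ²/σ²_T) = (4/3)·(1 − 4.80/11.82) = 0.792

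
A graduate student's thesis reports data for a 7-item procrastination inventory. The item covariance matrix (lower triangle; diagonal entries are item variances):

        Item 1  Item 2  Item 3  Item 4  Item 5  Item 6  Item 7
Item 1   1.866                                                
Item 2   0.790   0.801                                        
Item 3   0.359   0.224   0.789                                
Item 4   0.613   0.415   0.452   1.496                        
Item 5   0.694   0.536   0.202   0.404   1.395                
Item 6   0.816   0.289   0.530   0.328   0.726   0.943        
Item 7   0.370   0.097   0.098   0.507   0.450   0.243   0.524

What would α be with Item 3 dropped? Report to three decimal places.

α = 0.809

Remaining items: Item 1, Item 2, Item 4, Item 5, Item 6, Item 7 (k = 6).
Σσ²ᵢ = 1.866 + 0.801 + 1.496 + 1.395 + 0.943 + 0.524 = 7.025
σ²_total = 7.025 + 2 × 7.278 = 21.581
α (item deleted) = (6/5)·(1 − 7.025/21.581) = 0.809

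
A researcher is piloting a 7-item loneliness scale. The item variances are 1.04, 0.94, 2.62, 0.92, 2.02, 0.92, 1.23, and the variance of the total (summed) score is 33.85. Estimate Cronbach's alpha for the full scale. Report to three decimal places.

Cronbach's alpha = 0.833

sum of item variances = 1.04 + 0.94 + 2.62 + 0.92 + 2.02 + 0.92 + 1.23 = 9.69
α = (k/(k−1))·(1 − sum of item variances/σ²_T) = (7/6)·(1 − 9.69/33.85) = 0.833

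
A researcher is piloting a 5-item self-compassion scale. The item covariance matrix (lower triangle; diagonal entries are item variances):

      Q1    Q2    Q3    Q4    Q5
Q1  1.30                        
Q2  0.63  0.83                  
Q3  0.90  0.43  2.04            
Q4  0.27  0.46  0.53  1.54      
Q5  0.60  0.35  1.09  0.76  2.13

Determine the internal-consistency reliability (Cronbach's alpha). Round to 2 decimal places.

Cronbach's alpha = 0.76

sum of item variances = 1.30 + 0.83 + 2.04 + 1.54 + 2.13 = 7.84
Σ_{i<j} σ_ij = 6.02
σ²_total = 7.84 + 2 × 6.02 = 19.88
α = (k/(k−1))·(1 − sum of item variances/σ²_total) = (5/4)·(1 − 7.84/19.88) = 0.76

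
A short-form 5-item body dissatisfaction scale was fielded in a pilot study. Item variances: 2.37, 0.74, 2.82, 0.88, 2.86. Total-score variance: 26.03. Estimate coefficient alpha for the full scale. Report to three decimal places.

sum of item variances = 2.37 + 0.74 + 2.82 + 0.88 + 2.86 = 9.67
α = (k/(k−1))·(1 − sum of item variances/total variance) = (5/4)·(1 − 9.67/26.03) = 0.786

coefficient alpha = 0.786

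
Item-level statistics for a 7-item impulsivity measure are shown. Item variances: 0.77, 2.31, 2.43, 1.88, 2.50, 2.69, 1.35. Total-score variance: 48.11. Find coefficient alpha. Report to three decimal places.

coefficient alpha = 0.829

Σσ²ᵢ = 0.77 + 2.31 + 2.43 + 1.88 + 2.50 + 2.69 + 1.35 = 13.93
α = (k/(k−1))·(1 − Σσ²ᵢ/total variance) = (7/6)·(1 − 13.93/48.11) = 0.829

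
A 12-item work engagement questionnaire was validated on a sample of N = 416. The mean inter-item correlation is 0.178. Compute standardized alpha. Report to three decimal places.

Standardized α = k·r̄ / (1 + (k−1)·r̄) = 12 × 0.178 / (1 + 11 × 0.178)
  = 2.1360 / 2.9580 = 0.722

α = 0.722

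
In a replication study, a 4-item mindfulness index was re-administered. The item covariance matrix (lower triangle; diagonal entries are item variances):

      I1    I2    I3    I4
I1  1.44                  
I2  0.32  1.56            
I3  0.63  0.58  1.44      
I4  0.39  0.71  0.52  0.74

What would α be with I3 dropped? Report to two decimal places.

Remaining items: I1, I2, I4 (k = 3).
Σσ²ᵢ = 1.44 + 1.56 + 0.74 = 3.74
σ²_T = 3.74 + 2 × 1.42 = 6.58
α (item deleted) = (3/2)·(1 − 3.74/6.58) = 0.65

α = 0.65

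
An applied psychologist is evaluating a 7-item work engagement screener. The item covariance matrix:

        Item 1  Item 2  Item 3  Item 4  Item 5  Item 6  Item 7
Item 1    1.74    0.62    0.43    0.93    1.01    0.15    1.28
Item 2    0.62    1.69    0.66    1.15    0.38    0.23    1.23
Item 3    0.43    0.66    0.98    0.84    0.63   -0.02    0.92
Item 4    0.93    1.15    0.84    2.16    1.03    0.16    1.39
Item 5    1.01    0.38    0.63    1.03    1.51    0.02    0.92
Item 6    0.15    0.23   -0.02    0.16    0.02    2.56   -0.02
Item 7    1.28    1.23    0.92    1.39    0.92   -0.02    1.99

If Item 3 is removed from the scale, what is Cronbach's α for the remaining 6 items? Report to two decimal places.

Remaining items: Item 1, Item 2, Item 4, Item 5, Item 6, Item 7 (k = 6).
Σσ²ᵢ = 1.74 + 1.69 + 2.16 + 1.51 + 2.56 + 1.99 = 11.65
total variance = 11.65 + 2 × 10.48 = 32.61
α (item deleted) = (6/5)·(1 − 11.65/32.61) = 0.77

Cronbach's α = 0.77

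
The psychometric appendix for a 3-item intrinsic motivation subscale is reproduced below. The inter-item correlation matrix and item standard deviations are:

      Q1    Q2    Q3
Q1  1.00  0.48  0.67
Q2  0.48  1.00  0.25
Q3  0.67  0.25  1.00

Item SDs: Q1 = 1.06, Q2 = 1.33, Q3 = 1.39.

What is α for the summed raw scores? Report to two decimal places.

α = 0.70

Σσ²ᵢ = 1.06² + 1.33² + 1.39² = 4.8246
Covariances σ_ij = r_ij · s_i · s_j:
  σ(Q1,Q2) = 0.48 × 1.06 × 1.33 = 0.6767
  σ(Q1,Q3) = 0.67 × 1.06 × 1.39 = 0.9872
  σ(Q2,Q3) = 0.25 × 1.33 × 1.39 = 0.4622
σ²_T = Σσ²ᵢ + 2·Σσ_ij = 4.8246 + 2 × 2.1261 = 9.0768
α = (3/2)·(1 − 4.8246/9.0768) = 0.70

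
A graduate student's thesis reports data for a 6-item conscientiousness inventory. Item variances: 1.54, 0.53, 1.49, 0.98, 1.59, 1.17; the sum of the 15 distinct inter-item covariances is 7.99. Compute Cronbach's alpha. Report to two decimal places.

Cronbach's alpha = 0.82

Σσ²ᵢ = 1.54 + 0.53 + 1.49 + 0.98 + 1.59 + 1.17 = 7.30
Sum of distinct covariances = 7.99
σ²_total = Σσ²ᵢ + 2·Σcov = 7.30 + 2 × 7.99 = 23.28
α = (6/5)·(1 − 7.30/23.28) = 0.82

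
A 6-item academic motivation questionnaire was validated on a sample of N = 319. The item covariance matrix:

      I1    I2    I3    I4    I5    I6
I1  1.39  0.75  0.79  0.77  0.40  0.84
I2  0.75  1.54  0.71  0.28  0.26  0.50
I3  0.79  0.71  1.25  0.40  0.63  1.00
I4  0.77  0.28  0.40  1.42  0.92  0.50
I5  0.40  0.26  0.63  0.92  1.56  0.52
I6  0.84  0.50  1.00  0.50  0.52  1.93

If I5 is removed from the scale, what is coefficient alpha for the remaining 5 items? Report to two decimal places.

Remaining items: I1, I2, I3, I4, I6 (k = 5).
sum of item variances = 1.39 + 1.54 + 1.25 + 1.42 + 1.93 = 7.53
σ²_total = 7.53 + 2 × 6.54 = 20.61
α (item deleted) = (5/4)·(1 − 7.53/20.61) = 0.79

coefficient alpha = 0.79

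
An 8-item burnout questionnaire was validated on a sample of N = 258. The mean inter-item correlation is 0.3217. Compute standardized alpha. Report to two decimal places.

Standardized α = k·r̄ / (1 + (k−1)·r̄) = 8 × 0.3217 / (1 + 7 × 0.3217)
  = 2.5736 / 3.2519 = 0.79

α = 0.79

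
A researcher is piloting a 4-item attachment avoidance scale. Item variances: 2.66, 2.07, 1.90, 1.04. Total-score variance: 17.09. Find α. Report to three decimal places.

ΣVar(i) = 2.66 + 2.07 + 1.90 + 1.04 = 7.67
α = (k/(k−1))·(1 − ΣVar(i)/σ²_total) = (4/3)·(1 − 7.67/17.09) = 0.735

α = 0.735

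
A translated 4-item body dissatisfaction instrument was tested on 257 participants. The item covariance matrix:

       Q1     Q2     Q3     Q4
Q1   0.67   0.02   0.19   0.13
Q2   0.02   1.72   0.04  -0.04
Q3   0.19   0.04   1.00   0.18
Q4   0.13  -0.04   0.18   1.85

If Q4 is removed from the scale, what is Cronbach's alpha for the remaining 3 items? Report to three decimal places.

Cronbach's alpha = 0.193

Remaining items: Q1, Q2, Q3 (k = 3).
ΣVar(i) = 0.67 + 1.72 + 1.00 = 3.39
σ²_total = 3.39 + 2 × 0.25 = 3.89
α (item deleted) = (3/2)·(1 − 3.39/3.89) = 0.193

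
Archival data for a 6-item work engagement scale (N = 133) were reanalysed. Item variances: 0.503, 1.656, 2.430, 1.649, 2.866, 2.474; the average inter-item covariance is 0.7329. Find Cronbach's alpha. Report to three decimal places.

Σσ²ᵢ = 0.503 + 1.656 + 2.430 + 1.649 + 2.866 + 2.474 = 11.578
Sum of the 15 distinct covariances = 15 × 0.7329 = 10.9935
total variance = Σσ²ᵢ + 2·Σcov = 11.578 + 2 × 10.9935 = 33.5650
α = (6/5)·(1 − 11.578/33.5650) = 0.786

Cronbach's alpha = 0.786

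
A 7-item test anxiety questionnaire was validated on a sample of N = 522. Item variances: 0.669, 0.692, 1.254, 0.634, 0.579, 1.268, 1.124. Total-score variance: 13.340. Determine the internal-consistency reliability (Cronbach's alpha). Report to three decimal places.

Σσ²ᵢ = 0.669 + 0.692 + 1.254 + 0.634 + 0.579 + 1.268 + 1.124 = 6.220
α = (k/(k−1))·(1 − Σσ²ᵢ/Var(T)) = (7/6)·(1 − 6.220/13.340) = 0.623

Cronbach's alpha = 0.623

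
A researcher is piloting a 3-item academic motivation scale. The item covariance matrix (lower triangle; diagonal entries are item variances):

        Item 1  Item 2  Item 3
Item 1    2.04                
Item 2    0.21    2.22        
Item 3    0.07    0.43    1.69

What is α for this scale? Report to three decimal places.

α = 0.289

Σσᵢ² = 2.04 + 2.22 + 1.69 = 5.95
Σ_{i<j} σ_ij = 0.71
σ²_T = 5.95 + 2 × 0.71 = 7.37
α = (k/(k−1))·(1 − Σσᵢ²/σ²_T) = (3/2)·(1 − 5.95/7.37) = 0.289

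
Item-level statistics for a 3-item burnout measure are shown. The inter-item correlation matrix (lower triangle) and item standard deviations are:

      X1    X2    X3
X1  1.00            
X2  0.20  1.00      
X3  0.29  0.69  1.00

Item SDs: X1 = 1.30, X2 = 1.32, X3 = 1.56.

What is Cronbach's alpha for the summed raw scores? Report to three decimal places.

Σσ²ᵢ = 1.30² + 1.32² + 1.56² = 5.8660
Covariances σ_ij = r_ij · s_i · s_j:
  σ(X1,X2) = 0.20 × 1.30 × 1.32 = 0.3432
  σ(X1,X3) = 0.29 × 1.30 × 1.56 = 0.5881
  σ(X2,X3) = 0.69 × 1.32 × 1.56 = 1.4208
σ²_T = Σσ²ᵢ + 2·Σσ_ij = 5.8660 + 2 × 2.3521 = 10.5702
α = (3/2)·(1 − 5.8660/10.5702) = 0.668

Cronbach's alpha = 0.668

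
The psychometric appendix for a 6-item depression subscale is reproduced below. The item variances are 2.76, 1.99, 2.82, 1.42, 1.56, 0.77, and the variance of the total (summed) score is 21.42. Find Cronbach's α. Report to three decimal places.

Σσᵢ² = 2.76 + 1.99 + 2.82 + 1.42 + 1.56 + 0.77 = 11.32
α = (k/(k−1))·(1 − Σσᵢ²/σ²_total) = (6/5)·(1 − 11.32/21.42) = 0.566

Cronbach's α = 0.566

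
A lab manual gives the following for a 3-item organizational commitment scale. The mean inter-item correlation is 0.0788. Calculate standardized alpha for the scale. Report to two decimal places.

Standardized α = k·r̄ / (1 + (k−1)·r̄) = 3 × 0.0788 / (1 + 2 × 0.0788)
  = 0.2364 / 1.1576 = 0.20

α = 0.20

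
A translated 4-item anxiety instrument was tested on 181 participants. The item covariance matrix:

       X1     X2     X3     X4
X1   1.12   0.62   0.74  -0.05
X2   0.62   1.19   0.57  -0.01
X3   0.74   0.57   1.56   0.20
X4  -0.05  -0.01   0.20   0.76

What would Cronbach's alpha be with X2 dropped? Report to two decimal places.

Cronbach's alpha = 0.51

Remaining items: X1, X3, X4 (k = 3).
Σσ²ᵢ = 1.12 + 1.56 + 0.76 = 3.44
σ²_T = 3.44 + 2 × 0.89 = 5.22
α (item deleted) = (3/2)·(1 − 3.44/5.22) = 0.51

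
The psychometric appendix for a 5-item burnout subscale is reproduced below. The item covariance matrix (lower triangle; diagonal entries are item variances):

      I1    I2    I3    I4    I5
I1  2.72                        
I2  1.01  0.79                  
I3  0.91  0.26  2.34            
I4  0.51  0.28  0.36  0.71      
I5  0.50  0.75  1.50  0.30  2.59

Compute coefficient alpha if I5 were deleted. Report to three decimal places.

Remaining items: I1, I2, I3, I4 (k = 4).
Σσᵢ² = 2.72 + 0.79 + 2.34 + 0.71 = 6.56
total variance = 6.56 + 2 × 3.33 = 13.22
α (item deleted) = (4/3)·(1 − 6.56/13.22) = 0.672

coefficient alpha = 0.672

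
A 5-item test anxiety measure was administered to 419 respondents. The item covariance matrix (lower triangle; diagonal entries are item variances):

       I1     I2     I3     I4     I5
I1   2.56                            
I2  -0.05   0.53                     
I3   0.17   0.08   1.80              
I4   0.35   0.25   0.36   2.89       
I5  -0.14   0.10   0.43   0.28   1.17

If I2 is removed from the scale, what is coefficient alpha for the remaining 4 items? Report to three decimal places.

coefficient alpha = 0.342

Remaining items: I1, I3, I4, I5 (k = 4).
ΣVar(i) = 2.56 + 1.80 + 2.89 + 1.17 = 8.42
σ²_T = 8.42 + 2 × 1.45 = 11.32
α (item deleted) = (4/3)·(1 − 8.42/11.32) = 0.342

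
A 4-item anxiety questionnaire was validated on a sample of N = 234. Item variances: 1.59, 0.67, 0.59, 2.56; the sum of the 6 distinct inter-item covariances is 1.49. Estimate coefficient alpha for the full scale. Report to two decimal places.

coefficient alpha = 0.47

ΣVar(i) = 1.59 + 0.67 + 0.59 + 2.56 = 5.41
Sum of distinct covariances = 1.49
σ²_total = ΣVar(i) + 2·Σcov = 5.41 + 2 × 1.49 = 8.39
α = (4/3)·(1 − 5.41/8.39) = 0.47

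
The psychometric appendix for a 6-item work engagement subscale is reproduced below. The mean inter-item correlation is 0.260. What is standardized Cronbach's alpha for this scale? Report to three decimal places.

standardized Cronbach's alpha = 0.678

Standardized α = k·r̄ / (1 + (k−1)·r̄) = 6 × 0.260 / (1 + 5 × 0.260)
  = 1.5600 / 2.3000 = 0.678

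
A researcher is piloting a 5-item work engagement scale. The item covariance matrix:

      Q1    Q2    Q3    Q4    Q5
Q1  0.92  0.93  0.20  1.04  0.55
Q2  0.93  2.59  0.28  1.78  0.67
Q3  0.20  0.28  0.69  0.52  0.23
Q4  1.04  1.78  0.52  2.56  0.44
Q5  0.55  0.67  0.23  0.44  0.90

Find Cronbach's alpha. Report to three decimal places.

Σσ²ᵢ = 0.92 + 2.59 + 0.69 + 2.56 + 0.90 = 7.66
Sum of off-diagonal covariances = 6.64
Var(T) = 7.66 + 2 × 6.64 = 20.94
α = (k/(k−1))·(1 − Σσ²ᵢ/Var(T)) = (5/4)·(1 − 7.66/20.94) = 0.793

α = 0.793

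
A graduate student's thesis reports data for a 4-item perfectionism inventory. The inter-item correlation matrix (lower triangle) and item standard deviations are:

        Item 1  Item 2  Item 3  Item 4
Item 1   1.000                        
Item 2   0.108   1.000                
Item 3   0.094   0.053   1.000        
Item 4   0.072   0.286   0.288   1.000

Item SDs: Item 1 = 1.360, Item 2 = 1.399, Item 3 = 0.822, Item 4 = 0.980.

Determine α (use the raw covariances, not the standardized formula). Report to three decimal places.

α = 0.382

Σσ²ᵢ = 1.360² + 1.399² + 0.822² + 0.980² = 5.4429
Covariances σ_ij = r_ij · s_i · s_j:
  σ(Item 1,Item 2) = 0.108 × 1.360 × 1.399 = 0.2055
  σ(Item 1,Item 3) = 0.094 × 1.360 × 0.822 = 0.1051
  σ(Item 1,Item 4) = 0.072 × 1.360 × 0.980 = 0.0960
  σ(Item 2,Item 3) = 0.053 × 1.399 × 0.822 = 0.0609
  σ(Item 2,Item 4) = 0.286 × 1.399 × 0.980 = 0.3921
  σ(Item 3,Item 4) = 0.288 × 0.822 × 0.980 = 0.2320
σ²_T = Σσ²ᵢ + 2·Σσ_ij = 5.4429 + 2 × 1.0916 = 7.6261
α = (4/3)·(1 − 5.4429/7.6261) = 0.382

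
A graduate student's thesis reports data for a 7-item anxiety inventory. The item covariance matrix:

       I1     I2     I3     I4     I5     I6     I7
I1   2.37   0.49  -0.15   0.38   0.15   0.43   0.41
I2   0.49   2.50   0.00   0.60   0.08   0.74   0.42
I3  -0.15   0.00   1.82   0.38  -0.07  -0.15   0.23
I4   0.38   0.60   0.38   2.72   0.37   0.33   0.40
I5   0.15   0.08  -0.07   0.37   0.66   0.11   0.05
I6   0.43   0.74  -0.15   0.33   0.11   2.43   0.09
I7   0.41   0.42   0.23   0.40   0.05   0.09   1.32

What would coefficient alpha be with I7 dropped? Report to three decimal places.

Remaining items: I1, I2, I3, I4, I5, I6 (k = 6).
ΣVar(i) = 2.37 + 2.50 + 1.82 + 2.72 + 0.66 + 2.43 = 12.50
σ²_total = 12.50 + 2 × 3.69 = 19.88
α (item deleted) = (6/5)·(1 − 12.50/19.88) = 0.445

coefficient alpha = 0.445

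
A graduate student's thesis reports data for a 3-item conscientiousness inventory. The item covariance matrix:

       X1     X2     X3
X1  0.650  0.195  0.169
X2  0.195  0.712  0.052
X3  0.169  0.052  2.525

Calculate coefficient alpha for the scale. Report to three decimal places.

coefficient alpha = 0.264

Σσᵢ² = 0.650 + 0.712 + 2.525 = 3.887
Σ_{i<j} σ_ij = 0.416
σ²_T = 3.887 + 2 × 0.416 = 4.719
α = (k/(k−1))·(1 − Σσᵢ²/σ²_T) = (3/2)·(1 − 3.887/4.719) = 0.264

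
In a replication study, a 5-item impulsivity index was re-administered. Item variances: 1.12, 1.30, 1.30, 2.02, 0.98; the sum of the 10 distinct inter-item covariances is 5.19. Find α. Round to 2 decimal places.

Σσ²ᵢ = 1.12 + 1.30 + 1.30 + 2.02 + 0.98 = 6.72
Sum of distinct covariances = 5.19
Var(T) = Σσ²ᵢ + 2·Σcov = 6.72 + 2 × 5.19 = 17.10
α = (5/4)·(1 − 6.72/17.10) = 0.76

α = 0.76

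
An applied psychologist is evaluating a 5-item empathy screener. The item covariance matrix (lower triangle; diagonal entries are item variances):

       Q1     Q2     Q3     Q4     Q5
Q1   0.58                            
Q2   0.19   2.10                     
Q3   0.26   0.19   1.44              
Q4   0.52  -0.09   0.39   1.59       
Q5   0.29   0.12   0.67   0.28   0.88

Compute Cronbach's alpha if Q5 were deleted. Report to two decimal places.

α = 0.45

Remaining items: Q1, Q2, Q3, Q4 (k = 4).
Σσᵢ² = 0.58 + 2.10 + 1.44 + 1.59 = 5.71
Var(T) = 5.71 + 2 × 1.46 = 8.63
α (item deleted) = (4/3)·(1 − 5.71/8.63) = 0.45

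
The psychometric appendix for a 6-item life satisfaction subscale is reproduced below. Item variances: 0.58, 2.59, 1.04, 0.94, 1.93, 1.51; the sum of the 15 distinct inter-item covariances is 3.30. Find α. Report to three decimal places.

α = 0.521

Σσ²ᵢ = 0.58 + 2.59 + 1.04 + 0.94 + 1.93 + 1.51 = 8.59
Sum of distinct covariances = 3.30
Var(T) = Σσ²ᵢ + 2·Σcov = 8.59 + 2 × 3.30 = 15.19
α = (6/5)·(1 − 8.59/15.19) = 0.521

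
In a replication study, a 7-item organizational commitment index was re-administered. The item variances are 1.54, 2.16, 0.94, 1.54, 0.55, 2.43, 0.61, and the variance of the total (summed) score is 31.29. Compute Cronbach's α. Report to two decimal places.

Σσ²ᵢ = 1.54 + 2.16 + 0.94 + 1.54 + 0.55 + 2.43 + 0.61 = 9.77
α = (k/(k−1))·(1 − Σσ²ᵢ/Var(T)) = (7/6)·(1 − 9.77/31.29) = 0.80

α = 0.80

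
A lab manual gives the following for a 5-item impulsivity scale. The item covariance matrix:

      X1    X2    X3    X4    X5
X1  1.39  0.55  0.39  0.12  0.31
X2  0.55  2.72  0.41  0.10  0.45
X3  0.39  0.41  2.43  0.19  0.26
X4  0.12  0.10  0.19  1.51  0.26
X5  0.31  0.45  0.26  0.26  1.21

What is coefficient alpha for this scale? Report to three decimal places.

coefficient alpha = 0.495

sum of item variances = 1.39 + 2.72 + 2.43 + 1.51 + 1.21 = 9.26
Σ_{i<j} σ_ij = 3.04
σ²_T = 9.26 + 2 × 3.04 = 15.34
α = (k/(k−1))·(1 − sum of item variances/σ²_T) = (5/4)·(1 − 9.26/15.34) = 0.495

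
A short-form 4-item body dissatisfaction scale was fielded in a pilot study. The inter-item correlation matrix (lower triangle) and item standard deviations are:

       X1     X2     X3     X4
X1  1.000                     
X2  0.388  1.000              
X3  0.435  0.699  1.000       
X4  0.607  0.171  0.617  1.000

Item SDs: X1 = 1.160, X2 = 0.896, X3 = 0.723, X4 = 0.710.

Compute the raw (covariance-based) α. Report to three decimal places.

α = 0.766

Σσ²ᵢ = 1.160² + 0.896² + 0.723² + 0.710² = 3.1752
Covariances σ_ij = r_ij · s_i · s_j:
  σ(X1,X2) = 0.388 × 1.160 × 0.896 = 0.4033
  σ(X1,X3) = 0.435 × 1.160 × 0.723 = 0.3648
  σ(X1,X4) = 0.607 × 1.160 × 0.710 = 0.4999
  σ(X2,X3) = 0.699 × 0.896 × 0.723 = 0.4528
  σ(X2,X4) = 0.171 × 0.896 × 0.710 = 0.1088
  σ(X3,X4) = 0.617 × 0.723 × 0.710 = 0.3167
σ²_T = Σσ²ᵢ + 2·Σσ_ij = 3.1752 + 2 × 2.1463 = 7.4678
α = (4/3)·(1 − 3.1752/7.4678) = 0.766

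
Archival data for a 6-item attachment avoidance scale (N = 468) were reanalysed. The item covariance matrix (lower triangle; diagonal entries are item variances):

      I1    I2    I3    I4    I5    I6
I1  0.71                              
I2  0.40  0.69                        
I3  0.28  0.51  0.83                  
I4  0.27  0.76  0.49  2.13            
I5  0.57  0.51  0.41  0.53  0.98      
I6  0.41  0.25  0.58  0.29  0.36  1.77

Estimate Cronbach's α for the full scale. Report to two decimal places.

α = 0.78

Σσᵢ² = 0.71 + 0.69 + 0.83 + 2.13 + 0.98 + 1.77 = 7.11
Sum of the distinct covariances = 6.62
total variance = 7.11 + 2 × 6.62 = 20.35
α = (k/(k−1))·(1 − Σσᵢ²/total variance) = (6/5)·(1 − 7.11/20.35) = 0.78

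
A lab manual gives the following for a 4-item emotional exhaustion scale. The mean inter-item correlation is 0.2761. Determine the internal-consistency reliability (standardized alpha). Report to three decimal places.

standardized alpha = 0.604

Standardized α = k·r̄ / (1 + (k−1)·r̄) = 4 × 0.2761 / (1 + 3 × 0.2761)
  = 1.1044 / 1.8283 = 0.604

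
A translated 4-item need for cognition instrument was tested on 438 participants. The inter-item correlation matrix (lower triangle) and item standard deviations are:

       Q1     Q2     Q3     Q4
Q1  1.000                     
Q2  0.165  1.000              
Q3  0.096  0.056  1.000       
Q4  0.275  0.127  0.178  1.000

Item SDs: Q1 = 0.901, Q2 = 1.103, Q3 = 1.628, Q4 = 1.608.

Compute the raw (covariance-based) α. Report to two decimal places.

α = 0.39

Σσ²ᵢ = 0.901² + 1.103² + 1.628² + 1.608² = 7.2645
Covariances σ_ij = r_ij · s_i · s_j:
  σ(Q1,Q2) = 0.165 × 0.901 × 1.103 = 0.1640
  σ(Q1,Q3) = 0.096 × 0.901 × 1.628 = 0.1408
  σ(Q1,Q4) = 0.275 × 0.901 × 1.608 = 0.3984
  σ(Q2,Q3) = 0.056 × 1.103 × 1.628 = 0.1006
  σ(Q2,Q4) = 0.127 × 1.103 × 1.608 = 0.2253
  σ(Q3,Q4) = 0.178 × 1.628 × 1.608 = 0.4660
σ²_T = Σσ²ᵢ + 2·Σσ_ij = 7.2645 + 2 × 1.4951 = 10.2547
α = (4/3)·(1 − 7.2645/10.2547) = 0.39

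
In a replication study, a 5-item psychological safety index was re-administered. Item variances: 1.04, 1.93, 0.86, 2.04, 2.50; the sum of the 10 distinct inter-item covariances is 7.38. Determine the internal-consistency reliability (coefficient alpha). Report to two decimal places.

Σσᵢ² = 1.04 + 1.93 + 0.86 + 2.04 + 2.50 = 8.37
Sum of distinct covariances = 7.38
σ²_T = Σσᵢ² + 2·Σcov = 8.37 + 2 × 7.38 = 23.13
α = (5/4)·(1 − 8.37/23.13) = 0.80

coefficient alpha = 0.80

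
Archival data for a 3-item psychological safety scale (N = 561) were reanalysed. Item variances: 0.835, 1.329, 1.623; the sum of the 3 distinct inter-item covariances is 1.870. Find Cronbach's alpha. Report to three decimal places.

Cronbach's alpha = 0.745

sum of item variances = 0.835 + 1.329 + 1.623 = 3.787
Sum of distinct covariances = 1.870
σ²_total = sum of item variances + 2·Σcov = 3.787 + 2 × 1.870 = 7.527
α = (3/2)·(1 − 3.787/7.527) = 0.745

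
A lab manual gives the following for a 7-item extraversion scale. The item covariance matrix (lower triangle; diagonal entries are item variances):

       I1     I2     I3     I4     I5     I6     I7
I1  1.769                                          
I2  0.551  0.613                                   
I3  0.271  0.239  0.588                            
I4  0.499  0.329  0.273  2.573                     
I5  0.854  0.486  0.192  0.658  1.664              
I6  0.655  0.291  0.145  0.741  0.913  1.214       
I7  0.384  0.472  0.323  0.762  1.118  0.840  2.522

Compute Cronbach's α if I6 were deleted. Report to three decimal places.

α = 0.724

Remaining items: I1, I2, I3, I4, I5, I7 (k = 6).
ΣVar(i) = 1.769 + 0.613 + 0.588 + 2.573 + 1.664 + 2.522 = 9.729
σ²_total = 9.729 + 2 × 7.411 = 24.551
α (item deleted) = (6/5)·(1 − 9.729/24.551) = 0.724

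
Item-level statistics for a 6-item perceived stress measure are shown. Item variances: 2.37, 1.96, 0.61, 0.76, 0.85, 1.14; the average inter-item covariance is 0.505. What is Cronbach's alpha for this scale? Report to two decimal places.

sum of item variances = 2.37 + 1.96 + 0.61 + 0.76 + 0.85 + 1.14 = 7.69
Sum of the 15 distinct covariances = 15 × 0.505 = 7.575
total variance = sum of item variances + 2·Σcov = 7.69 + 2 × 7.575 = 22.840
α = (6/5)·(1 − 7.69/22.840) = 0.80

Cronbach's alpha = 0.80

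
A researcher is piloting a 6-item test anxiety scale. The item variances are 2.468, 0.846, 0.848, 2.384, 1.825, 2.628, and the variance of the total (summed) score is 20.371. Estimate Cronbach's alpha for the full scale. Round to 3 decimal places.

Σσ²ᵢ = 2.468 + 0.846 + 0.848 + 2.384 + 1.825 + 2.628 = 10.999
α = (k/(k−1))·(1 − Σσ²ᵢ/Var(T)) = (6/5)·(1 − 10.999/20.371) = 0.552

Cronbach's alpha = 0.552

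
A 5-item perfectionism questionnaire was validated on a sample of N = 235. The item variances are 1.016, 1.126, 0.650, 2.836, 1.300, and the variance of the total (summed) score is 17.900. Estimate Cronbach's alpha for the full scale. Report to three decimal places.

sum of item variances = 1.016 + 1.126 + 0.650 + 2.836 + 1.300 = 6.928
α = (k/(k−1))·(1 − sum of item variances/σ²_total) = (5/4)·(1 − 6.928/17.900) = 0.766

α = 0.766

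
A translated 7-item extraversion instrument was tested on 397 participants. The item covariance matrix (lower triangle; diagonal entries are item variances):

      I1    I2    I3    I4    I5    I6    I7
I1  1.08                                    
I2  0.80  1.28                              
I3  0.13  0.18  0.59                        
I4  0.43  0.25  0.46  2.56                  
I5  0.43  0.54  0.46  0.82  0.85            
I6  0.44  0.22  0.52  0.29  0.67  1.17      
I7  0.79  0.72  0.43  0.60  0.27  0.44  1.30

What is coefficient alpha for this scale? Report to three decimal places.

coefficient alpha = 0.807

ΣVar(i) = 1.08 + 1.28 + 0.59 + 2.56 + 0.85 + 1.17 + 1.30 = 8.83
Σ_{i<j} σ_ij = 9.89
total variance = 8.83 + 2 × 9.89 = 28.61
α = (k/(k−1))·(1 − ΣVar(i)/total variance) = (7/6)·(1 − 8.83/28.61) = 0.807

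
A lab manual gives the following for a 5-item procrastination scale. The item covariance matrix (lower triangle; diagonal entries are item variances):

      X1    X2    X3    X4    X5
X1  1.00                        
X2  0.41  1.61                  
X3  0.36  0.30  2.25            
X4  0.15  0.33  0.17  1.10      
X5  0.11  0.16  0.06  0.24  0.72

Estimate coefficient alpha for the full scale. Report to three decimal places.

Σσᵢ² = 1.00 + 1.61 + 2.25 + 1.10 + 0.72 = 6.68
Σ_{i<j} σ_ij = 2.29
σ²_T = 6.68 + 2 × 2.29 = 11.26
α = (k/(k−1))·(1 − Σσᵢ²/σ²_T) = (5/4)·(1 − 6.68/11.26) = 0.508

α = 0.508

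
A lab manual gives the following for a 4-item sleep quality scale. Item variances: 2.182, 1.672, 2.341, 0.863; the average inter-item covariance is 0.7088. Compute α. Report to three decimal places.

Σσᵢ² = 2.182 + 1.672 + 2.341 + 0.863 = 7.058
Sum of the 6 distinct covariances = 6 × 0.7088 = 4.2528
σ²_total = Σσᵢ² + 2·Σcov = 7.058 + 2 × 4.2528 = 15.5636
α = (4/3)·(1 − 7.058/15.5636) = 0.729

α = 0.729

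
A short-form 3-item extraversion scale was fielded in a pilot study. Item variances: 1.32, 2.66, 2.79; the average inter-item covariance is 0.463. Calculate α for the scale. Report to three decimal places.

sum of item variances = 1.32 + 2.66 + 2.79 = 6.77
Sum of the 3 distinct covariances = 3 × 0.463 = 1.389
σ²_T = sum of item variances + 2·Σcov = 6.77 + 2 × 1.389 = 9.548
α = (3/2)·(1 − 6.77/9.548) = 0.436

α = 0.436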